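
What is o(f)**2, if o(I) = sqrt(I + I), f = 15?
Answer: 30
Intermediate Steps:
o(I) = sqrt(2)*sqrt(I) (o(I) = sqrt(2*I) = sqrt(2)*sqrt(I))
o(f)**2 = (sqrt(2)*sqrt(15))**2 = (sqrt(30))**2 = 30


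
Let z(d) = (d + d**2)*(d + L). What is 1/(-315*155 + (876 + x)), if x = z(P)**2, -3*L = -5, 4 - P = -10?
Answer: 1/10776151 ≈ 9.2798e-8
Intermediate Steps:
P = 14 (P = 4 - 1*(-10) = 4 + 10 = 14)
L = 5/3 (L = -1/3*(-5) = 5/3 ≈ 1.6667)
z(d) = (5/3 + d)*(d + d**2) (z(d) = (d + d**2)*(d + 5/3) = (d + d**2)*(5/3 + d) = (5/3 + d)*(d + d**2))
x = 10824100 (x = ((1/3)*14*(5 + 3*14**2 + 8*14))**2 = ((1/3)*14*(5 + 3*196 + 112))**2 = ((1/3)*14*(5 + 588 + 112))**2 = ((1/3)*14*705)**2 = 3290**2 = 10824100)
1/(-315*155 + (876 + x)) = 1/(-315*155 + (876 + 10824100)) = 1/(-48825 + 10824976) = 1/10776151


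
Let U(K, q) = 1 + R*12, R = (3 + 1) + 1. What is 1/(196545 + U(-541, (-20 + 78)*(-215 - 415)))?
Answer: 1/196606 ≈ 5.0863e-6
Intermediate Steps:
R = 5 (R = 4 + 1 = 5)
U(K, q) = 61 (U(K, q) = 1 + 5*12 = 1 + 60 = 61)
1/(196545 + U(-541, (-20 + 78)*(-215 - 415))) = 1/(196545 + 61) = 1/196606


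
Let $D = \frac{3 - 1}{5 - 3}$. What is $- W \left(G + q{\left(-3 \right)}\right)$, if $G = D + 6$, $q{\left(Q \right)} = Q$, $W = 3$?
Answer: $-12$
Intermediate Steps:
$D = 1$ ($D = \frac{2}{2} = 2 \cdot \frac{1}{2} = 1$)
$G = 7$ ($G = 1 + 6 = 7$)
$- W \left(G + q{\left(-3 \right)}\right) = \left(-1\right) 3 \left(7 - 3\right) = \left(-3\right) 4 = -12$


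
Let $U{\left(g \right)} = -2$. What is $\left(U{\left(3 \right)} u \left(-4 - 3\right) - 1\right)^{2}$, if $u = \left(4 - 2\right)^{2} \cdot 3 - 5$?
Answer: $9409$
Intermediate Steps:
$u = 7$ ($u = 2^{2} \cdot 3 - 5 = 4 \cdot 3 - 5 = 12 - 5 = 7$)
$\left(U{\left(3 \right)} u \left(-4 - 3\right) - 1\right)^{2} = \left(- 2 \cdot 7 \left(-4 - 3\right) - 1\right)^{2} = \left(- 2 \cdot 7 \left(-7\right) - 1\right)^{2} = \left(\left(-2\right) \left(-49\right) - 1\right)^{2} = \left(98 - 1\right)^{2} = 97^{2} = 9409$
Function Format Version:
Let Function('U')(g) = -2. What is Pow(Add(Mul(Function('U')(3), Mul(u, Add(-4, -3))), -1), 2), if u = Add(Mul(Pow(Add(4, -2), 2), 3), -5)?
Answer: 9409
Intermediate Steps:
u = 7 (u = Add(Mul(Pow(2, 2), 3), -5) = Add(Mul(4, 3), -5) = Add(12, -5) = 7)
Pow(Add(Mul(Function('U')(3), Mul(u, Add(-4, -3))), -1), 2) = Pow(Add(Mul(-2, Mul(7, Add(-4, -3))), -1), 2) = Pow(Add(Mul(-2, Mul(7, -7)), -1), 2) = Pow(Add(Mul(-2, -49), -1), 2) = Pow(Add(98, -1), 2) = Pow(97, 2) = 9409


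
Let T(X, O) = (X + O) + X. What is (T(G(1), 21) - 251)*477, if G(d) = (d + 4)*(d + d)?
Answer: -100170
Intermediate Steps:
G(d) = 2*d*(4 + d) (G(d) = (4 + d)*(2*d) = 2*d*(4 + d))
T(X, O) = O + 2*X (T(X, O) = (O + X) + X = O + 2*X)
(T(G(1), 21) - 251)*477 = ((21 + 2*(2*1*(4 + 1))) - 251)*477 = ((21 + 2*(2*1*5)) - 251)*477 = ((21 + 2*10) - 251)*477 = ((21 + 20) - 251)*477 = (41 - 251)*477 = -210*477 = -100170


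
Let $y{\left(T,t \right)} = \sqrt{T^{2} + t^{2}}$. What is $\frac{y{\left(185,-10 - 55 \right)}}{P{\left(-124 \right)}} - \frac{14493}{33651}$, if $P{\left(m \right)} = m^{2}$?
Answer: $- \frac{4831}{11217} + \frac{5 \sqrt{1538}}{15376} \approx -0.41793$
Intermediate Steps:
$\frac{y{\left(185,-10 - 55 \right)}}{P{\left(-124 \right)}} - \frac{14493}{33651} = \frac{\sqrt{185^{2} + \left(-10 - 55\right)^{2}}}{\left(-124\right)^{2}} - \frac{14493}{33651} = \frac{\sqrt{34225 + \left(-10 - 55\right)^{2}}}{15376} - \frac{4831}{11217} = \sqrt{34225 + \left(-65\right)^{2}} \cdot \frac{1}{15376} - \frac{4831}{11217} = \sqrt{34225 + 4225} \cdot \frac{1}{15376} - \frac{4831}{11217} = \sqrt{38450} \cdot \frac{1}{15376} - \frac{4831}{11217} = 5 \sqrt{1538} \cdot \frac{1}{15376} - \frac{4831}{11217} = \frac{5 \sqrt{1538}}{15376} - \frac{4831}{11217} = - \frac{4831}{11217} + \frac{5 \sqrt{1538}}{15376}$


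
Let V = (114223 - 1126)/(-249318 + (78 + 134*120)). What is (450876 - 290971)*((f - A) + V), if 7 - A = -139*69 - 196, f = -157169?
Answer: -414998314248879/15544 ≈ -2.6698e+10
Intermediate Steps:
A = 9794 (A = 7 - (-139*69 - 196) = 7 - (-9591 - 196) = 7 - 1*(-9787) = 7 + 9787 = 9794)
V = -37699/77720 (V = 113097/(-249318 + (78 + 16080)) = 113097/(-249318 + 16158) = 113097/(-233160) = 113097*(-1/233160) = -37699/77720 ≈ -0.48506)
(450876 - 290971)*((f - A) + V) = (450876 - 290971)*((-157169 - 1*9794) - 37699/77720) = 159905*((-157169 - 9794) - 37699/77720) = 159905*(-166963 - 37699/77720) = 159905*(-12976402059/77720) = -414998314248879/15544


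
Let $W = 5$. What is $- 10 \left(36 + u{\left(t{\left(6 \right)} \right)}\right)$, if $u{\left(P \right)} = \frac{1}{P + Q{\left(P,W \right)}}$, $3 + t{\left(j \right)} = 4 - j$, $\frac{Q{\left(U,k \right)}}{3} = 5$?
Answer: $-361$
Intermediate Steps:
$Q{\left(U,k \right)} = 15$ ($Q{\left(U,k \right)} = 3 \cdot 5 = 15$)
$t{\left(j \right)} = 1 - j$ ($t{\left(j \right)} = -3 - \left(-4 + j\right) = 1 - j$)
$u{\left(P \right)} = \frac{1}{15 + P}$ ($u{\left(P \right)} = \frac{1}{P + 15} = \frac{1}{15 + P}$)
$- 10 \left(36 + u{\left(t{\left(6 \right)} \right)}\right) = - 10 \left(36 + \frac{1}{15 + \left(1 - 6\right)}\right) = - 10 \left(36 + \frac{1}{15 - 5}\right) = - 10 \left(36 + \frac{1}{10}\right) = \left(-10\right) \frac{361}{10} = -361$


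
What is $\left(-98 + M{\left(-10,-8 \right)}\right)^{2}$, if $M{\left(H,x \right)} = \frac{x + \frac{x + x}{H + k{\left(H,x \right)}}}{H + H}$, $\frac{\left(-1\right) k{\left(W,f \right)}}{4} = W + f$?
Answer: $\frac{228795876}{24025} \approx 9523.2$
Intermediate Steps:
$k{\left(W,f \right)} = - 4 W - 4 f$ ($k{\left(W,f \right)} = - 4 \left(W + f\right) = - 4 W - 4 f$)
$M{\left(H,x \right)} = \frac{x + \frac{2 x}{- 4 x - 3 H}}{2 H}$ ($M{\left(H,x \right)} = \frac{x + \frac{x + x}{H - \left(4 H + 4 x\right)}}{H + H} = \frac{x + \frac{2 x}{- 4 x - 3 H}}{2 H}$)
$\left(-98 + M{\left(-10,-8 \right)}\right)^{2} = \left(-98 + \frac{1}{2} \left(-8\right) \frac{1}{-10} \frac{1}{3 \left(-10\right) + 4 \left(-8\right)} \left(-2 + 3 \left(-10\right) + 4 \left(-8\right)\right)\right)^{2} = \left(-98 + \frac{1}{2} \left(-8\right) \left(- \frac{1}{10}\right) \frac{1}{-30 - 32} \left(-2 - 30 - 32\right)\right)^{2} = \left(-98 + \frac{1}{2} \left(-8\right) \left(- \frac{1}{10}\right) \frac{1}{-62} \left(-64\right)\right)^{2} = \left(-98 + \frac{1}{2} \left(-8\right) \left(- \frac{1}{10}\right) \left(- \frac{1}{62}\right) \left(-64\right)\right)^{2} = \left(-98 + \frac{64}{155}\right)^{2} = \left(- \frac{15126}{155}\right)^{2} = \frac{228795876}{24025}$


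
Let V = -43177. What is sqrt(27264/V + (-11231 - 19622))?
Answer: I*sqrt(57518985137365)/43177 ≈ 175.65*I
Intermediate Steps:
sqrt(27264/V + (-11231 - 19622)) = sqrt(27264/(-43177) + (-11231 - 19622)) = sqrt(27264*(-1/43177) - 30853) = sqrt(-27264/43177 - 30853) = sqrt(-1332167245/43177) = I*sqrt(57518985137365)/43177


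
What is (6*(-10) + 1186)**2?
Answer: 1267876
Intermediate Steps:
(6*(-10) + 1186)**2 = (-60 + 1186)**2 = 1126**2 = 1267876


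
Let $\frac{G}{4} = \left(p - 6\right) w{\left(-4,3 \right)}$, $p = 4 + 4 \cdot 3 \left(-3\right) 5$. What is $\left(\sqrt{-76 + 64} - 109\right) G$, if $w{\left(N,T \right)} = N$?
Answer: $-317408 + 5824 i \sqrt{3} \approx -3.1741 \cdot 10^{5} + 10087.0 i$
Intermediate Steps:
$p = -176$ ($p = 4 + 12 \left(-3\right) 5 = 4 - 180 = -176$)
$G = 2912$ ($G = 4 \left(-176 - 6\right) \left(-4\right) = 4 \left(\left(-182\right) \left(-4\right)\right) = 4 \cdot 728 = 2912$)
$\left(\sqrt{-76 + 64} - 109\right) G = \left(\sqrt{-76 + 64} - 109\right) 2912 = \left(\sqrt{-12} - 109\right) 2912 = \left(2 i \sqrt{3} - 109\right) 2912 = \left(-109 + 2 i \sqrt{3}\right) 2912 = -317408 + 5824 i \sqrt{3}$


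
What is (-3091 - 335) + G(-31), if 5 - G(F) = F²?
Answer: -4382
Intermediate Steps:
G(F) = 5 - F²
(-3091 - 335) + G(-31) = (-3091 - 335) + (5 - 1*(-31)²) = -3426 + (5 - 1*961) = -3426 + (5 - 961) = -3426 - 956 = -4382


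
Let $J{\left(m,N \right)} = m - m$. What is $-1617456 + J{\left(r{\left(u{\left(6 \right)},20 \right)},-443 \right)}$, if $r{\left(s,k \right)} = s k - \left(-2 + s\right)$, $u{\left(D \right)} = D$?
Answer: $-1617456$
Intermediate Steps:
$r{\left(s,k \right)} = 2 - s + k s$ ($r{\left(s,k \right)} = k s - \left(-2 + s\right) = 2 - s + k s$)
$J{\left(m,N \right)} = 0$
$-1617456 + J{\left(r{\left(u{\left(6 \right)},20 \right)},-443 \right)} = -1617456 + 0 = -1617456$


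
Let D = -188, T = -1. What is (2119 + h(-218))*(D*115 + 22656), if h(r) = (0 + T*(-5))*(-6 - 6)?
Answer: 2133124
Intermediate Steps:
h(r) = -60 (h(r) = (0 - 1*(-5))*(-6 - 6) = (0 + 5)*(-12) = 5*(-12) = -60)
(2119 + h(-218))*(D*115 + 22656) = (2119 - 60)*(-188*115 + 22656) = 2059*(-21620 + 22656) = 2059*1036 = 2133124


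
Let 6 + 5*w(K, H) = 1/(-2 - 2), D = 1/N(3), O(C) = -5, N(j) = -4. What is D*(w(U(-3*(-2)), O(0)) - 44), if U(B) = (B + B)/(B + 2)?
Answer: 181/16 ≈ 11.313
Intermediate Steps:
U(B) = 2*B/(2 + B) (U(B) = (2*B)/(2 + B) = 2*B/(2 + B))
D = -¼ (D = 1/(-4) = -¼ ≈ -0.25000)
w(K, H) = -5/4 (w(K, H) = -6/5 + 1/(5*(-2 - 2)) = -6/5 + (⅕)/(-4) = -6/5 + (⅕)*(-¼) = -6/5 - 1/20 = -5/4)
D*(w(U(-3*(-2)), O(0)) - 44) = -(-5/4 - 44)/4 = -¼*(-181/4) = 181/16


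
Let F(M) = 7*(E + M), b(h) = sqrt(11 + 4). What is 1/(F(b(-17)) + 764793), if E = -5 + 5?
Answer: 254931/194969444038 - 7*sqrt(15)/584908332114 ≈ 1.3075e-6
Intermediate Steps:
b(h) = sqrt(15)
E = 0
F(M) = 7*M (F(M) = 7*(0 + M) = 7*M)
1/(F(b(-17)) + 764793) = 1/(7*sqrt(15) + 764793) = 1/(764793 + 7*sqrt(15))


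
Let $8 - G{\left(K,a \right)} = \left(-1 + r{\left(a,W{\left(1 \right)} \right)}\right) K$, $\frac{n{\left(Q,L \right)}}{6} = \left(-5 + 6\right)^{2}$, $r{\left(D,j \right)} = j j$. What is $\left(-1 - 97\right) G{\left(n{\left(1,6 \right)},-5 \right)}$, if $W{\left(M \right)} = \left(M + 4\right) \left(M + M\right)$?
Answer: $57428$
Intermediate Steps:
$W{\left(M \right)} = 2 M \left(4 + M\right)$ ($W{\left(M \right)} = \left(4 + M\right) 2 M = 2 M \left(4 + M\right)$)
$r{\left(D,j \right)} = j^{2}$
$n{\left(Q,L \right)} = 6$ ($n{\left(Q,L \right)} = 6 \left(-5 + 6\right)^{2} = 6 \cdot 1^{2} = 6 \cdot 1 = 6$)
$G{\left(K,a \right)} = 8 - 99 K$ ($G{\left(K,a \right)} = 8 - \left(-1 + \left(2 \cdot 1 \left(4 + 1\right)\right)^{2}\right) K = 8 - \left(-1 + \left(2 \cdot 1 \cdot 5\right)^{2}\right) K = 8 - \left(-1 + 10^{2}\right) K = 8 - \left(-1 + 100\right) K = 8 - 99 K$)
$\left(-1 - 97\right) G{\left(n{\left(1,6 \right)},-5 \right)} = \left(-1 - 97\right) \left(8 - 594\right) = - 98 \left(8 - 594\right) = \left(-98\right) \left(-586\right) = 57428$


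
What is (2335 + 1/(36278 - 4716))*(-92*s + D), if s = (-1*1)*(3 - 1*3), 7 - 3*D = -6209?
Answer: 76350372756/15781 ≈ 4.8381e+6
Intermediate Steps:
D = 2072 (D = 7/3 - 1/3*(-6209) = 7/3 + 6209/3 = 2072)
s = 0 (s = -(3 - 3) = -1*0 = 0)
(2335 + 1/(36278 - 4716))*(-92*s + D) = (2335 + 1/(36278 - 4716))*(-92*0 + 2072) = (2335 + 1/31562)*(0 + 2072) = (2335 + 1/31562)*2072 = (73697271/31562)*2072 = 76350372756/15781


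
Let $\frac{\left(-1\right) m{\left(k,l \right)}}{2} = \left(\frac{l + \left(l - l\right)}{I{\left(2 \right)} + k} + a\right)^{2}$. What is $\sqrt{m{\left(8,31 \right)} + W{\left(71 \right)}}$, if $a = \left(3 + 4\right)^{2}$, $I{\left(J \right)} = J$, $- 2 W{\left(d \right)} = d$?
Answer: $\frac{4 i \sqrt{8538}}{5} \approx 73.921 i$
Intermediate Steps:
$W{\left(d \right)} = - \frac{d}{2}$
$a = 49$ ($a = 7^{2} = 49$)
$m{\left(k,l \right)} = - 2 \left(49 + \frac{l}{2 + k}\right)^{2}$ ($m{\left(k,l \right)} = - 2 \left(\frac{l + \left(l - l\right)}{2 + k} + 49\right)^{2} = - 2 \left(\frac{l + 0}{2 + k} + 49\right)^{2} = - 2 \left(\frac{l}{2 + k} + 49\right)^{2} = - 2 \left(49 + \frac{l}{2 + k}\right)^{2}$)
$\sqrt{m{\left(8,31 \right)} + W{\left(71 \right)}} = \sqrt{- \frac{2 \left(98 + 31 + 49 \cdot 8\right)^{2}}{\left(2 + 8\right)^{2}} - \frac{71}{2}} = \sqrt{- \frac{2 \left(98 + 31 + 392\right)^{2}}{100} - \frac{71}{2}} = \sqrt{\left(-2\right) \frac{1}{100} \cdot 521^{2} - \frac{71}{2}} = \sqrt{\left(-2\right) \frac{1}{100} \cdot 271441 - \frac{71}{2}} = \sqrt{- \frac{271441}{50} - \frac{71}{2}} = \sqrt{- \frac{136608}{25}} = \frac{4 i \sqrt{8538}}{5}$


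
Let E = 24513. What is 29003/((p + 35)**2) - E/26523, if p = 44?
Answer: 205420312/55176681 ≈ 3.7230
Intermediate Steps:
29003/((p + 35)**2) - E/26523 = 29003/((44 + 35)**2) - 1*24513/26523 = 29003/(79**2) - 24513*1/26523 = 29003/6241 - 8171/8841 = 205420312/55176681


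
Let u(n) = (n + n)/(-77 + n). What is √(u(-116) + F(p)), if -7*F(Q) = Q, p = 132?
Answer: 2*I*√8056013/1351 ≈ 4.2018*I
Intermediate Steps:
F(Q) = -Q/7
u(n) = 2*n/(-77 + n) (u(n) = (2*n)/(-77 + n) = 2*n/(-77 + n))
√(u(-116) + F(p)) = √(2*(-116)/(-77 - 116) - ⅐*132) = √(2*(-116)/(-193) - 132/7) = √(2*(-116)*(-1/193) - 132/7) = √(232/193 - 132/7) = √(-23852/1351) = 2*I*√8056013/1351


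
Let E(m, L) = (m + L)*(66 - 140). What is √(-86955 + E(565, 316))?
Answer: I*√152149 ≈ 390.06*I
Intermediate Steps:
E(m, L) = -74*L - 74*m (E(m, L) = (L + m)*(-74) = -74*L - 74*m)
√(-86955 + E(565, 316)) = √(-86955 + (-74*316 - 74*565)) = √(-86955 + (-23384 - 41810)) = √(-86955 - 65194) = √(-152149) = I*√152149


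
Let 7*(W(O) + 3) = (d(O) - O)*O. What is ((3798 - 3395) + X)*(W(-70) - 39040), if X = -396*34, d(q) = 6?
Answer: 519866983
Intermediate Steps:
X = -13464
W(O) = -3 + O*(6 - O)/7 (W(O) = -3 + ((6 - O)*O)/7 = -3 + (O*(6 - O))/7 = -3 + O*(6 - O)/7)
((3798 - 3395) + X)*(W(-70) - 39040) = ((3798 - 3395) - 13464)*((-3 - ⅐*(-70)² + (6/7)*(-70)) - 39040) = (403 - 13464)*((-3 - ⅐*4900 - 60) - 39040) = -13061*((-3 - 700 - 60) - 39040) = -13061*(-763 - 39040) = -13061*(-39803) = 519866983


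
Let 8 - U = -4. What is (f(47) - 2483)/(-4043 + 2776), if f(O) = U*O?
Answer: 1919/1267 ≈ 1.5146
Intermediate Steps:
U = 12 (U = 8 - 1*(-4) = 8 + 4 = 12)
f(O) = 12*O
(f(47) - 2483)/(-4043 + 2776) = (12*47 - 2483)/(-4043 + 2776) = (564 - 2483)/(-1267) = -1919*(-1/1267) = 1919/1267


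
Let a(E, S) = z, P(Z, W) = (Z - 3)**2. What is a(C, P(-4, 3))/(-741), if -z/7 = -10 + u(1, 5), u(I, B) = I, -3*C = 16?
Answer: -21/247 ≈ -0.085020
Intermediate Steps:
C = -16/3 (C = -1/3*16 = -16/3 ≈ -5.3333)
P(Z, W) = (-3 + Z)**2
z = 63 (z = -7*(-10 + 1) = -7*(-9) = 63)
a(E, S) = 63
a(C, P(-4, 3))/(-741) = 63/(-741) = 63*(-1/741) = -21/247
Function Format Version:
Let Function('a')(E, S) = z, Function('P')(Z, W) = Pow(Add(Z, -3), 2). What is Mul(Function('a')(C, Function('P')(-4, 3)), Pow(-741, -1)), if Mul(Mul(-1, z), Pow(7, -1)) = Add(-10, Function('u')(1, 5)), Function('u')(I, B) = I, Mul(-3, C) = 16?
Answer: Rational(-21, 247) ≈ -0.085020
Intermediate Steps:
C = Rational(-16, 3) (C = Mul(Rational(-1, 3), 16) = Rational(-16, 3) ≈ -5.3333)
Function('P')(Z, W) = Pow(Add(-3, Z), 2)
z = 63 (z = Mul(-7, Add(-10, 1)) = Mul(-7, -9) = 63)
Function('a')(E, S) = 63
Mul(Function('a')(C, Function('P')(-4, 3)), Pow(-741, -1)) = Mul(63, Pow(-741, -1)) = Mul(63, Rational(-1, 741)) = Rational(-21, 247)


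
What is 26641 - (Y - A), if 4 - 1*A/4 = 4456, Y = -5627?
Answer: 14460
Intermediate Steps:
A = -17808 (A = 16 - 4*4456 = 16 - 17824 = -17808)
26641 - (Y - A) = 26641 - (-5627 - 1*(-17808)) = 26641 - (-5627 + 17808) = 26641 - 1*12181 = 26641 - 12181 = 14460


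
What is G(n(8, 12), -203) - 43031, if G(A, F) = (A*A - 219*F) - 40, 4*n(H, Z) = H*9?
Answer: 1710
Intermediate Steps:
n(H, Z) = 9*H/4 (n(H, Z) = (H*9)/4 = (9*H)/4 = 9*H/4)
G(A, F) = -40 + A**2 - 219*F (G(A, F) = (A**2 - 219*F) - 40 = -40 + A**2 - 219*F)
G(n(8, 12), -203) - 43031 = (-40 + ((9/4)*8)**2 - 219*(-203)) - 43031 = (-40 + 18**2 + 44457) - 43031 = (-40 + 324 + 44457) - 43031 = 44741 - 43031 = 1710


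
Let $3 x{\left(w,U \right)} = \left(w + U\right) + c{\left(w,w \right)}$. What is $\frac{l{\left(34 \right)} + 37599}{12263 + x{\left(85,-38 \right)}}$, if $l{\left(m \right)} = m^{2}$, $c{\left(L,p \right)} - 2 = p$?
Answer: $\frac{116265}{36923} \approx 3.1488$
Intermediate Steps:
$c{\left(L,p \right)} = 2 + p$
$x{\left(w,U \right)} = \frac{2}{3} + \frac{U}{3} + \frac{2 w}{3}$ ($x{\left(w,U \right)} = \frac{\left(w + U\right) + \left(2 + w\right)}{3} = \frac{\left(U + w\right) + \left(2 + w\right)}{3} = \frac{2 + U + 2 w}{3} = \frac{2}{3} + \frac{U}{3} + \frac{2 w}{3}$)
$\frac{l{\left(34 \right)} + 37599}{12263 + x{\left(85,-38 \right)}} = \frac{34^{2} + 37599}{12263 + \left(\frac{2}{3} + \frac{1}{3} \left(-38\right) + \frac{2}{3} \cdot 85\right)} = \frac{1156 + 37599}{12263 + \left(\frac{2}{3} - \frac{38}{3} + \frac{170}{3}\right)} = \frac{38755}{12263 + \frac{134}{3}} = \frac{38755}{\frac{36923}{3}} = 38755 \cdot \frac{3}{36923} = \frac{116265}{36923}$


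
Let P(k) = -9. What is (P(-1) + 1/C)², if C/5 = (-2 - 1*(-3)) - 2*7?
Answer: 343396/4225 ≈ 81.277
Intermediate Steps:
C = -65 (C = 5*((-2 - 1*(-3)) - 2*7) = 5*((-2 + 3) - 14) = 5*(1 - 14) = 5*(-13) = -65)
(P(-1) + 1/C)² = (-9 + 1/(-65))² = (-9 - 1/65)² = (-586/65)² = 343396/4225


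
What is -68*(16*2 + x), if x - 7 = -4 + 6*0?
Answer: -2380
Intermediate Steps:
x = 3 (x = 7 + (-4 + 6*0) = 7 + (-4 + 0) = 7 - 4 = 3)
-68*(16*2 + x) = -68*(16*2 + 3) = -68*(32 + 3) = -68*35 = -2380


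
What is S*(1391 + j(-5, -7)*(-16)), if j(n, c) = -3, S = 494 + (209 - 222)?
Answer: 692159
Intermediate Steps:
S = 481 (S = 494 - 13 = 481)
S*(1391 + j(-5, -7)*(-16)) = 481*(1391 - 3*(-16)) = 481*(1391 + 48) = 481*1439 = 692159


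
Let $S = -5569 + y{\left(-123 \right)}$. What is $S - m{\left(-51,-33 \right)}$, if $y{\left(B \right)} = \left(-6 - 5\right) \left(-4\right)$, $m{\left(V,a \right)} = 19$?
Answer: $-5544$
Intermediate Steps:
$y{\left(B \right)} = 44$ ($y{\left(B \right)} = \left(-11\right) \left(-4\right) = 44$)
$S = -5525$ ($S = -5569 + 44 = -5525$)
$S - m{\left(-51,-33 \right)} = -5525 - 19 = -5544$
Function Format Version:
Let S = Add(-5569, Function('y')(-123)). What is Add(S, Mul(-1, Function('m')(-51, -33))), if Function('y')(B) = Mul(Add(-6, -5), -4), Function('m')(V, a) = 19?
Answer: -5544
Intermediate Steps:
Function('y')(B) = 44 (Function('y')(B) = Mul(-11, -4) = 44)
S = -5525 (S = Add(-5569, 44) = -5525)
Add(S, Mul(-1, Function('m')(-51, -33))) = Add(-5525, Mul(-1, 19)) = Add(-5525, -19) = -5544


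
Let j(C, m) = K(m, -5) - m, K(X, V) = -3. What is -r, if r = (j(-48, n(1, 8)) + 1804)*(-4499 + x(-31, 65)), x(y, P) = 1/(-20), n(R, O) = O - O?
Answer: 162055781/20 ≈ 8.1028e+6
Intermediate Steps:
n(R, O) = 0
x(y, P) = -1/20
j(C, m) = -3 - m
r = -162055781/20 (r = ((-3 - 1*0) + 1804)*(-4499 - 1/20) = ((-3 + 0) + 1804)*(-89981/20) = (-3 + 1804)*(-89981/20) = 1801*(-89981/20) = -162055781/20 ≈ -8.1028e+6)
-r = -1*(-162055781/20) = 162055781/20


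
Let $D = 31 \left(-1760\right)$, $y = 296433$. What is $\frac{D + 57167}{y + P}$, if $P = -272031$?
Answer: $\frac{869}{8134} \approx 0.10684$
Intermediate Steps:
$D = -54560$
$\frac{D + 57167}{y + P} = \frac{-54560 + 57167}{296433 - 272031} = \frac{2607}{24402} = 2607 \cdot \frac{1}{24402} = \frac{869}{8134}$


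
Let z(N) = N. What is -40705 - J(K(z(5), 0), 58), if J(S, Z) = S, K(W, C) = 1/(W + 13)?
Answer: -732691/18 ≈ -40705.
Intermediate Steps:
K(W, C) = 1/(13 + W)
-40705 - J(K(z(5), 0), 58) = -40705 - 1/(13 + 5) = -40705 - 1/18 = -732691/18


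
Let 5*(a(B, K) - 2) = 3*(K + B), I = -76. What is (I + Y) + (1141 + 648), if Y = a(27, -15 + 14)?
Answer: 8653/5 ≈ 1730.6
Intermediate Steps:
a(B, K) = 2 + 3*B/5 + 3*K/5 (a(B, K) = 2 + (3*(K + B))/5 = 2 + (3*(B + K))/5 = 2 + (3*B + 3*K)/5 = 2 + (3*B/5 + 3*K/5) = 2 + 3*B/5 + 3*K/5)
Y = 88/5 (Y = 2 + (⅗)*27 + 3*(-15 + 14)/5 = 2 + 81/5 + (⅗)*(-1) = 2 + 81/5 - ⅗ = 88/5 ≈ 17.600)
(I + Y) + (1141 + 648) = (-76 + 88/5) + (1141 + 648) = -292/5 + 1789 = 8653/5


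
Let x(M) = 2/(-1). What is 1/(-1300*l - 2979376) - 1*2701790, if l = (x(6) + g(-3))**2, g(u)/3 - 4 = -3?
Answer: -8053160610041/2980676 ≈ -2.7018e+6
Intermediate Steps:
g(u) = 3 (g(u) = 12 + 3*(-3) = 12 - 9 = 3)
x(M) = -2 (x(M) = 2*(-1) = -2)
l = 1 (l = (-2 + 3)**2 = 1**2 = 1)
1/(-1300*l - 2979376) - 1*2701790 = 1/(-1300*1 - 2979376) - 1*2701790 = 1/(-1300 - 2979376) - 2701790 = 1/(-2980676) - 2701790 = -1/2980676 - 2701790 = -8053160610041/2980676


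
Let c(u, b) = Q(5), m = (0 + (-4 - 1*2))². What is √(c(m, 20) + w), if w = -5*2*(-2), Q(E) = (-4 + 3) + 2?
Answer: √21 ≈ 4.5826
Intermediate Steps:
m = 36 (m = (0 + (-4 - 2))² = (0 - 6)² = (-6)² = 36)
Q(E) = 1 (Q(E) = -1 + 2 = 1)
c(u, b) = 1
w = 20 (w = -10*(-2) = 20)
√(c(m, 20) + w) = √(1 + 20) = √21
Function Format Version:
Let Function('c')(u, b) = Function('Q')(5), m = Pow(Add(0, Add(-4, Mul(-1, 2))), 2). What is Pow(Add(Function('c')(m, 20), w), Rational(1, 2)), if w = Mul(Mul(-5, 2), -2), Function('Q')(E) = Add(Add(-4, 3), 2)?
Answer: Pow(21, Rational(1, 2)) ≈ 4.5826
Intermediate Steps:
m = 36 (m = Pow(Add(0, Add(-4, -2)), 2) = Pow(Add(0, -6), 2) = Pow(-6, 2) = 36)
Function('Q')(E) = 1 (Function('Q')(E) = Add(-1, 2) = 1)
Function('c')(u, b) = 1
w = 20 (w = Mul(-10, -2) = 20)
Pow(Add(Function('c')(m, 20), w), Rational(1, 2)) = Pow(Add(1, 20), Rational(1, 2)) = Pow(21, Rational(1, 2))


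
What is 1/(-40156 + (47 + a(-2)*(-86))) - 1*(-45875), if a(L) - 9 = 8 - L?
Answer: 1914960124/41743 ≈ 45875.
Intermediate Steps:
a(L) = 17 - L (a(L) = 9 + (8 - L) = 17 - L)
1/(-40156 + (47 + a(-2)*(-86))) - 1*(-45875) = 1/(-40156 + (47 + (17 - 1*(-2))*(-86))) - 1*(-45875) = 1/(-40156 + (47 + (17 + 2)*(-86))) + 45875 = 1/(-40156 + (47 + 19*(-86))) + 45875 = 1/(-40156 + (47 - 1634)) + 45875 = 1/(-40156 - 1587) + 45875 = 1/(-41743) + 45875 = -1/41743 + 45875 = 1914960124/41743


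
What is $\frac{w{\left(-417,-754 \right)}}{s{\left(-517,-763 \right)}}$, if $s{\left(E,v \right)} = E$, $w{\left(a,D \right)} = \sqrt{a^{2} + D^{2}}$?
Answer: $- \frac{\sqrt{742405}}{517} \approx -1.6666$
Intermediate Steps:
$w{\left(a,D \right)} = \sqrt{D^{2} + a^{2}}$
$\frac{w{\left(-417,-754 \right)}}{s{\left(-517,-763 \right)}} = \frac{\sqrt{\left(-754\right)^{2} + \left(-417\right)^{2}}}{-517} = \sqrt{568516 + 173889} \left(- \frac{1}{517}\right) = \sqrt{742405} \left(- \frac{1}{517}\right) = - \frac{\sqrt{742405}}{517}$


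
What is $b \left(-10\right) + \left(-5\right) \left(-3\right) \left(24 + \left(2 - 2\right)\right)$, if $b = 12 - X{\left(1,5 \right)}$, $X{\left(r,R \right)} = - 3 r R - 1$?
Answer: $80$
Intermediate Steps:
$X{\left(r,R \right)} = -1 - 3 R r$ ($X{\left(r,R \right)} = - 3 R r - 1 = -1 - 3 R r$)
$b = 28$ ($b = 12 - \left(-1 - 15 \cdot 1\right) = 12 - \left(-1 - 15\right) = 12 - -16 = 12 + 16 = 28$)
$b \left(-10\right) + \left(-5\right) \left(-3\right) \left(24 + \left(2 - 2\right)\right) = 28 \left(-10\right) + \left(-5\right) \left(-3\right) \left(24 + \left(2 - 2\right)\right) = -280 + 15 \left(24 + \left(2 - 2\right)\right) = -280 + 15 \left(24 + 0\right) = -280 + 15 \cdot 24 = -280 + 360 = 80$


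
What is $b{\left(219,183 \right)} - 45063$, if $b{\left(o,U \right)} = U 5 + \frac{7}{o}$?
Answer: $- \frac{9668405}{219} \approx -44148.0$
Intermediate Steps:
$b{\left(o,U \right)} = 5 U + \frac{7}{o}$
$b{\left(219,183 \right)} - 45063 = \left(5 \cdot 183 + \frac{7}{219}\right) - 45063 = \left(915 + 7 \cdot \frac{1}{219}\right) - 45063 = \left(915 + \frac{7}{219}\right) - 45063 = \frac{200392}{219} - 45063 = - \frac{9668405}{219}$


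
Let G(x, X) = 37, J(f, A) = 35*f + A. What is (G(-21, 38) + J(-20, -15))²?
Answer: 459684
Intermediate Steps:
J(f, A) = A + 35*f
(G(-21, 38) + J(-20, -15))² = (37 + (-15 + 35*(-20)))² = (37 + (-15 - 700))² = (37 - 715)² = (-678)² = 459684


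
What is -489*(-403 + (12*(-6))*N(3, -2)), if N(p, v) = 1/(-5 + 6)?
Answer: 232275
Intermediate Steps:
N(p, v) = 1 (N(p, v) = 1/1 = 1)
-489*(-403 + (12*(-6))*N(3, -2)) = -489*(-403 + (12*(-6))*1) = -489*(-403 - 72*1) = -489*(-403 - 72) = -489*(-475) = 232275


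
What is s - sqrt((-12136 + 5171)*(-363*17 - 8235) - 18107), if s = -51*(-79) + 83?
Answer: 4112 - sqrt(100319683) ≈ -5904.0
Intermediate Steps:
s = 4112 (s = 4029 + 83 = 4112)
s - sqrt((-12136 + 5171)*(-363*17 - 8235) - 18107) = 4112 - sqrt((-12136 + 5171)*(-363*17 - 8235) - 18107) = 4112 - sqrt(-6965*(-6171 - 8235) - 18107) = 4112 - sqrt(-6965*(-14406) - 18107) = 4112 - sqrt(100337790 - 18107) = 4112 - sqrt(100319683)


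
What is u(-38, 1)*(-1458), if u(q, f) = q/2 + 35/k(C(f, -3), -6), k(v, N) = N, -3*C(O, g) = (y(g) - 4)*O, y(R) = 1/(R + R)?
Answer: 36207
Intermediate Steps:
y(R) = 1/(2*R)
C(O, g) = -O*(-4 + 1/(2*g))/3 (C(O, g) = -(1/(2*g) - 4)*O/3 = -(-4 + 1/(2*g))*O/3 = -O*(-4 + 1/(2*g))/3)
u(q, f) = -35/6 + q/2 (u(q, f) = q/2 + 35/(-6) = q*(½) + 35*(-⅙) = q/2 - 35/6 = -35/6 + q/2)
u(-38, 1)*(-1458) = (-35/6 + (½)*(-38))*(-1458) = (-35/6 - 19)*(-1458) = -149/6*(-1458) = 36207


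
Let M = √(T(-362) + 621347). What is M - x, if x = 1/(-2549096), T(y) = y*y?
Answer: 1/2549096 + 3*√83599 ≈ 867.40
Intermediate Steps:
T(y) = y²
x = -1/2549096 ≈ -3.9230e-7
M = 3*√83599 (M = √((-362)² + 621347) = √(131044 + 621347) = √752391 = 3*√83599 ≈ 867.40)
M - x = 3*√83599 - 1*(-1/2549096) = 3*√83599 + 1/2549096 = 1/2549096 + 3*√83599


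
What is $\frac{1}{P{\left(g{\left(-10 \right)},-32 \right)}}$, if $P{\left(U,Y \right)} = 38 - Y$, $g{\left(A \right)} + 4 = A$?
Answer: $\frac{1}{70} \approx 0.014286$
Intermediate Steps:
$g{\left(A \right)} = -4 + A$
$\frac{1}{P{\left(g{\left(-10 \right)},-32 \right)}} = \frac{1}{38 - -32} = \frac{1}{38 + 32} = \frac{1}{70}$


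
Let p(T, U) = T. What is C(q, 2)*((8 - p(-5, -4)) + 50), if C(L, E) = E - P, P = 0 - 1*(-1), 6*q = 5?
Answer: 63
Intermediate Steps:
q = ⅚ (q = (⅙)*5 = ⅚ ≈ 0.83333)
P = 1 (P = 0 + 1 = 1)
C(L, E) = -1 + E (C(L, E) = E - 1*1 = E - 1 = -1 + E)
C(q, 2)*((8 - p(-5, -4)) + 50) = (-1 + 2)*((8 - 1*(-5)) + 50) = 1*((8 + 5) + 50) = 1*(13 + 50) = 1*63 = 63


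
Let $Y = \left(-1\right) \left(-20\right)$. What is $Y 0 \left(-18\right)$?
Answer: $0$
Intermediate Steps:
$Y = 20$
$Y 0 \left(-18\right) = 20 \cdot 0 \left(-18\right) = 0 \left(-18\right) = 0$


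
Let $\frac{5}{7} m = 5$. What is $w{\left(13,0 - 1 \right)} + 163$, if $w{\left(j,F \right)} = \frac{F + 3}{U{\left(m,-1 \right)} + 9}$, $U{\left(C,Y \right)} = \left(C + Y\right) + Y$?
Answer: $\frac{1142}{7} \approx 163.14$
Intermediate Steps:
$m = 7$ ($m = \frac{7}{5} \cdot 5 = 7$)
$U{\left(C,Y \right)} = C + 2 Y$
$w{\left(j,F \right)} = \frac{3}{14} + \frac{F}{14}$ ($w{\left(j,F \right)} = \frac{F + 3}{\left(7 + 2 \left(-1\right)\right) + 9} = \frac{3 + F}{\left(7 - 2\right) + 9} = \frac{3 + F}{5 + 9} = \frac{3 + F}{14} = \left(3 + F\right) \frac{1}{14} = \frac{3}{14} + \frac{F}{14}$)
$w{\left(13,0 - 1 \right)} + 163 = \left(\frac{3}{14} + \frac{0 - 1}{14}\right) + 163 = \left(\frac{3}{14} + \frac{1}{14} \left(-1\right)\right) + 163 = \left(\frac{3}{14} - \frac{1}{14}\right) + 163 = \frac{1}{7} + 163 = \frac{1142}{7}$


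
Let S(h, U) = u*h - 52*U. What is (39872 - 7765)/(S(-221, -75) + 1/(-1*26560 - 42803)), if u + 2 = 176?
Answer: -2227037841/2396769103 ≈ -0.92918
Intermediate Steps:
u = 174 (u = -2 + 176 = 174)
S(h, U) = -52*U + 174*h (S(h, U) = 174*h - 52*U = -52*U + 174*h)
(39872 - 7765)/(S(-221, -75) + 1/(-1*26560 - 42803)) = (39872 - 7765)/((-52*(-75) + 174*(-221)) + 1/(-1*26560 - 42803)) = 32107/((3900 - 38454) + 1/(-26560 - 42803)) = 32107/(-34554 + 1/(-69363)) = 32107/(-34554 - 1/69363) = 32107/(-2396769103/69363) = 32107*(-69363/2396769103) = -2227037841/2396769103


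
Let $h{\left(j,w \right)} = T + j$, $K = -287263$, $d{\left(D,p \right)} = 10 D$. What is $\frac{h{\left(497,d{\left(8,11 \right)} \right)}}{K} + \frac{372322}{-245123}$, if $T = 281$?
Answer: $- \frac{107145040380}{70414768349} \approx -1.5216$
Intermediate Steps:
$h{\left(j,w \right)} = 281 + j$
$\frac{h{\left(497,d{\left(8,11 \right)} \right)}}{K} + \frac{372322}{-245123} = \frac{281 + 497}{-287263} + \frac{372322}{-245123} = 778 \left(- \frac{1}{287263}\right) + 372322 \left(- \frac{1}{245123}\right) = - \frac{778}{287263} - \frac{372322}{245123} = - \frac{107145040380}{70414768349}$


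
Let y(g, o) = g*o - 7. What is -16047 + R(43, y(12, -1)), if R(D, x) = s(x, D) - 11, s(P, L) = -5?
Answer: -16063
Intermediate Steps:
y(g, o) = -7 + g*o
R(D, x) = -16 (R(D, x) = -5 - 11 = -16)
-16047 + R(43, y(12, -1)) = -16047 - 16 = -16063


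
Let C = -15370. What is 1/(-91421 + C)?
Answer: -1/106791 ≈ -9.3641e-6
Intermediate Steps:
1/(-91421 + C) = 1/(-91421 - 15370) = 1/(-106791) = -1/106791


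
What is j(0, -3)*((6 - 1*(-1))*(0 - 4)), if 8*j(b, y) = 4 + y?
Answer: -7/2 ≈ -3.5000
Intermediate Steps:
j(b, y) = 1/2 + y/8 (j(b, y) = (4 + y)/8 = 1/2 + y/8)
j(0, -3)*((6 - 1*(-1))*(0 - 4)) = (1/2 + (1/8)*(-3))*((6 - 1*(-1))*(0 - 4)) = (1/2 - 3/8)*((6 + 1)*(-4)) = (7*(-4))/8 = (1/8)*(-28) = -7/2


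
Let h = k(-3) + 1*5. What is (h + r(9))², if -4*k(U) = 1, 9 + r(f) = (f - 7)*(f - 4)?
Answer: 529/16 ≈ 33.063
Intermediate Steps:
r(f) = -9 + (-7 + f)*(-4 + f) (r(f) = -9 + (f - 7)*(f - 4) = -9 + (-7 + f)*(-4 + f))
k(U) = -¼ (k(U) = -¼*1 = -¼)
h = 19/4 (h = -¼ + 1*5 = -¼ + 5 = 19/4 ≈ 4.7500)
(h + r(9))² = (19/4 + (19 + 9² - 11*9))² = (19/4 + (19 + 81 - 99))² = (19/4 + 1)² = (23/4)² = 529/16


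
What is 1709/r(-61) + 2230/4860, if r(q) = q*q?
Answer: 1660357/1808406 ≈ 0.91813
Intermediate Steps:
r(q) = q²
1709/r(-61) + 2230/4860 = 1709/((-61)²) + 2230/4860 = 1709/3721 + 2230*(1/4860) = 1709*(1/3721) + 223/486 = 1709/3721 + 223/486 = 1660357/1808406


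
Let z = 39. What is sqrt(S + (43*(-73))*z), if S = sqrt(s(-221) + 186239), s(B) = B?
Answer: sqrt(-122421 + sqrt(186018)) ≈ 349.27*I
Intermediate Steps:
S = sqrt(186018) (S = sqrt(-221 + 186239) = sqrt(186018) ≈ 431.30)
sqrt(S + (43*(-73))*z) = sqrt(sqrt(186018) + (43*(-73))*39) = sqrt(sqrt(186018) - 3139*39) = sqrt(sqrt(186018) - 122421) = sqrt(-122421 + sqrt(186018))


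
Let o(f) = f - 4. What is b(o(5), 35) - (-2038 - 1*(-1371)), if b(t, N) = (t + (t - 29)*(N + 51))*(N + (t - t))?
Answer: -83578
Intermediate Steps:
o(f) = -4 + f
b(t, N) = N*(t + (-29 + t)*(51 + N)) (b(t, N) = (t + (-29 + t)*(51 + N))*(N + 0) = (t + (-29 + t)*(51 + N))*N = N*(t + (-29 + t)*(51 + N)))
b(o(5), 35) - (-2038 - 1*(-1371)) = 35*(-1479 - 29*35 + 52*(-4 + 5) + 35*(-4 + 5)) - (-2038 - 1*(-1371)) = 35*(-1479 - 1015 + 52*1 + 35*1) - (-2038 + 1371) = 35*(-1479 - 1015 + 52 + 35) - 1*(-667) = 35*(-2407) + 667 = -84245 + 667 = -83578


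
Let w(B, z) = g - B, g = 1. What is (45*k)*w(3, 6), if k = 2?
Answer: -180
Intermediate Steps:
w(B, z) = 1 - B
(45*k)*w(3, 6) = (45*2)*(1 - 1*3) = 90*(1 - 3) = 90*(-2) = -180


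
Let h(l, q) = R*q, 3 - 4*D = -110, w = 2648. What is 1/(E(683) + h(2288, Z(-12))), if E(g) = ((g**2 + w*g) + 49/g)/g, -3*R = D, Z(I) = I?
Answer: 466489/1606588165 ≈ 0.00029036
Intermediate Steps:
D = 113/4 (D = 3/4 - 1/4*(-110) = 3/4 + 55/2 = 113/4 ≈ 28.250)
R = -113/12 (R = -1/3*113/4 = -113/12 ≈ -9.4167)
E(g) = (g**2 + 49/g + 2648*g)/g (E(g) = ((g**2 + 2648*g) + 49/g)/g = (g**2 + 49/g + 2648*g)/g)
h(l, q) = -113*q/12
1/(E(683) + h(2288, Z(-12))) = 1/((2648 + 683 + 49/683**2) - 113/12*(-12)) = 1/((2648 + 683 + 49*(1/466489)) + 113) = 1/((2648 + 683 + 49/466489) + 113) = 1/(1553874908/466489 + 113) = 1/(1606588165/466489) = 466489/1606588165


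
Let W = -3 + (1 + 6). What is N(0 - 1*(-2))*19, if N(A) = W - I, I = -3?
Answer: 133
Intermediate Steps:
W = 4 (W = -3 + 7 = 4)
N(A) = 7 (N(A) = 4 - 1*(-3) = 4 + 3 = 7)
N(0 - 1*(-2))*19 = 7*19 = 133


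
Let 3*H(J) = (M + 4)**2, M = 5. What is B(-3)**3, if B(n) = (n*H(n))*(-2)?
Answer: 4251528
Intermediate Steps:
H(J) = 27 (H(J) = (5 + 4)**2/3 = (1/3)*9**2 = (1/3)*81 = 27)
B(n) = -54*n (B(n) = (n*27)*(-2) = (27*n)*(-2) = -54*n)
B(-3)**3 = (-54*(-3))**3 = 162**3 = 4251528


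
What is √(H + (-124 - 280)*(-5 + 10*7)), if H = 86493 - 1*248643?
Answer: I*√188410 ≈ 434.06*I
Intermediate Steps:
H = -162150 (H = 86493 - 248643 = -162150)
√(H + (-124 - 280)*(-5 + 10*7)) = √(-162150 + (-124 - 280)*(-5 + 10*7)) = √(-162150 - 404*(-5 + 70)) = √(-162150 - 404*65) = √(-162150 - 26260) = √(-188410) = I*√188410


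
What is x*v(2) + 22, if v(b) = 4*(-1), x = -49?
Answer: 218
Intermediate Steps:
v(b) = -4
x*v(2) + 22 = -49*(-4) + 22 = 196 + 22 = 218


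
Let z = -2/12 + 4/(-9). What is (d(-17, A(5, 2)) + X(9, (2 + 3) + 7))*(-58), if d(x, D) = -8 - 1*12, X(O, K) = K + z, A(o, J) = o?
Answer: 4495/9 ≈ 499.44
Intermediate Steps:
z = -11/18 (z = -2*1/12 + 4*(-1/9) = -1/6 - 4/9 = -11/18 ≈ -0.61111)
X(O, K) = -11/18 + K (X(O, K) = K - 11/18 = -11/18 + K)
d(x, D) = -20 (d(x, D) = -8 - 12 = -20)
(d(-17, A(5, 2)) + X(9, (2 + 3) + 7))*(-58) = (-20 + (-11/18 + ((2 + 3) + 7)))*(-58) = (-20 + (-11/18 + (5 + 7)))*(-58) = (-20 + (-11/18 + 12))*(-58) = (-20 + 205/18)*(-58) = -155/18*(-58) = 4495/9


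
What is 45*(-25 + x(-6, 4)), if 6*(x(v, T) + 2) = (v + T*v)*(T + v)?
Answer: -765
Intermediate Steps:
x(v, T) = -2 + (T + v)*(v + T*v)/6 (x(v, T) = -2 + ((v + T*v)*(T + v))/6 = -2 + ((T + v)*(v + T*v))/6 = -2 + (T + v)*(v + T*v)/6)
45*(-25 + x(-6, 4)) = 45*(-25 + (-2 + (1/6)*(-6)**2 + (1/6)*4*(-6) + (1/6)*4*(-6)**2 + (1/6)*(-6)*4**2)) = 45*(-25 + (-2 + (1/6)*36 - 4 + (1/6)*4*36 + (1/6)*(-6)*16)) = 45*(-25 + (-2 + 6 - 4 + 24 - 16)) = 45*(-25 + 8) = 45*(-17) = -765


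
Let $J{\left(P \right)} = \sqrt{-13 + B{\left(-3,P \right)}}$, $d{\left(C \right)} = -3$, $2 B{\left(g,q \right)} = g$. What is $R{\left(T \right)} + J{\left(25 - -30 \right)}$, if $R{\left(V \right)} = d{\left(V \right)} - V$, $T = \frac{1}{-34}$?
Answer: $- \frac{101}{34} + \frac{i \sqrt{58}}{2} \approx -2.9706 + 3.8079 i$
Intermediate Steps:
$B{\left(g,q \right)} = \frac{g}{2}$
$T = - \frac{1}{34} \approx -0.029412$
$J{\left(P \right)} = \frac{i \sqrt{58}}{2}$ ($J{\left(P \right)} = \sqrt{-13 + \frac{1}{2} \left(-3\right)} = \sqrt{-13 - \frac{3}{2}} = \sqrt{- \frac{29}{2}} = \frac{i \sqrt{58}}{2}$)
$R{\left(V \right)} = -3 - V$
$R{\left(T \right)} + J{\left(25 - -30 \right)} = \left(-3 - - \frac{1}{34}\right) + \frac{i \sqrt{58}}{2} = \left(-3 + \frac{1}{34}\right) + \frac{i \sqrt{58}}{2} = - \frac{101}{34} + \frac{i \sqrt{58}}{2}$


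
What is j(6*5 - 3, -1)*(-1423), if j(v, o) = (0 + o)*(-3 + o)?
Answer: -5692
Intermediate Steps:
j(v, o) = o*(-3 + o)
j(6*5 - 3, -1)*(-1423) = -(-3 - 1)*(-1423) = -1*(-4)*(-1423) = 4*(-1423) = -5692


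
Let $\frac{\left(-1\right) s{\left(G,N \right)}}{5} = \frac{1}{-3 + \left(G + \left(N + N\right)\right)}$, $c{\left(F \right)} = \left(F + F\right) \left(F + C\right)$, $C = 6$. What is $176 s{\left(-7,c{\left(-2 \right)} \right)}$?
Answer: $\frac{440}{21} \approx 20.952$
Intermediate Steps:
$c{\left(F \right)} = 2 F \left(6 + F\right)$ ($c{\left(F \right)} = \left(F + F\right) \left(F + 6\right) = 2 F \left(6 + F\right)$)
$s{\left(G,N \right)} = - \frac{5}{-3 + G + 2 N}$ ($s{\left(G,N \right)} = - \frac{5}{-3 + \left(G + \left(N + N\right)\right)} = - \frac{5}{-3 + \left(G + 2 N\right)} = - \frac{5}{-3 + G + 2 N}$)
$176 s{\left(-7,c{\left(-2 \right)} \right)} = 176 \left(- \frac{5}{-3 - 7 + 2 \cdot 2 \left(-2\right) \left(6 - 2\right)}\right) = 176 \left(- \frac{5}{-3 - 7 + 2 \cdot 2 \left(-2\right) 4}\right) = 176 \left(- \frac{5}{-3 - 7 + 2 \left(-16\right)}\right) = 176 \left(- \frac{5}{-3 - 7 - 32}\right) = 176 \left(- \frac{5}{-42}\right) = 176 \left(\left(-5\right) \left(- \frac{1}{42}\right)\right) = 176 \cdot \frac{5}{42} = \frac{440}{21}$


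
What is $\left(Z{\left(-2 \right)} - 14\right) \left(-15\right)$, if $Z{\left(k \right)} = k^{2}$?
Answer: $150$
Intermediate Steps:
$\left(Z{\left(-2 \right)} - 14\right) \left(-15\right) = \left(\left(-2\right)^{2} - 14\right) \left(-15\right) = \left(4 - 14\right) \left(-15\right) = \left(-10\right) \left(-15\right) = 150$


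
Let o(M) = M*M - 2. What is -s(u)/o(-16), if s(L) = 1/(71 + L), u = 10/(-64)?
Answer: -16/287909 ≈ -5.5573e-5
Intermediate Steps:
u = -5/32 (u = 10*(-1/64) = -5/32 ≈ -0.15625)
o(M) = -2 + M² (o(M) = M² - 2 = -2 + M²)
-s(u)/o(-16) = -1/((71 - 5/32)*(-2 + (-16)²)) = -1/(2267/32*(-2 + 256)) = -32/(2267*254) = -1*16/287909 = -16/287909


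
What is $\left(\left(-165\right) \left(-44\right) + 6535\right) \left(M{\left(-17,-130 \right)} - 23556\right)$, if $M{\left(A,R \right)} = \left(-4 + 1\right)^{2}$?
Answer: $-324830865$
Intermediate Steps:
$M{\left(A,R \right)} = 9$ ($M{\left(A,R \right)} = \left(-3\right)^{2} = 9$)
$\left(\left(-165\right) \left(-44\right) + 6535\right) \left(M{\left(-17,-130 \right)} - 23556\right) = \left(\left(-165\right) \left(-44\right) + 6535\right) \left(9 - 23556\right) = \left(7260 + 6535\right) \left(-23547\right) = 13795 \left(-23547\right) = -324830865$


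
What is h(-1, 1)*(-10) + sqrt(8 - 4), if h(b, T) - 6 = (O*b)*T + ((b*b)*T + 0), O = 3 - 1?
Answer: -48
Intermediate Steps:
O = 2
h(b, T) = 6 + T*b**2 + 2*T*b (h(b, T) = 6 + ((2*b)*T + ((b*b)*T + 0)) = 6 + (2*T*b + (b**2*T + 0)) = 6 + (2*T*b + (T*b**2 + 0)) = 6 + (2*T*b + T*b**2) = 6 + (T*b**2 + 2*T*b) = 6 + T*b**2 + 2*T*b)
h(-1, 1)*(-10) + sqrt(8 - 4) = (6 + 1*(-1)**2 + 2*1*(-1))*(-10) + sqrt(8 - 4) = (6 + 1*1 - 2)*(-10) + sqrt(4) = (6 + 1 - 2)*(-10) + 2 = 5*(-10) + 2 = -50 + 2 = -48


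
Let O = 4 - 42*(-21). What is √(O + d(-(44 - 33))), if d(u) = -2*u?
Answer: 2*√227 ≈ 30.133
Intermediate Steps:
O = 886 (O = 4 + 882 = 886)
√(O + d(-(44 - 33))) = √(886 - (-2)*(44 - 33)) = √(886 - (-2)*11) = √(886 - 2*(-11)) = √(886 + 22) = √908 = 2*√227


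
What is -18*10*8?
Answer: -1440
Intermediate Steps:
-18*10*8 = -180*8 = -1440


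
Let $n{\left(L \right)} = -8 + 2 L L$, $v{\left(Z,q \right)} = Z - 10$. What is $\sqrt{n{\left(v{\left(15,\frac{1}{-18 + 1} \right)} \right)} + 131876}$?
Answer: $\sqrt{131918} \approx 363.21$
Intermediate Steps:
$v{\left(Z,q \right)} = -10 + Z$ ($v{\left(Z,q \right)} = Z - 10 = -10 + Z$)
$n{\left(L \right)} = -8 + 2 L^{2}$
$\sqrt{n{\left(v{\left(15,\frac{1}{-18 + 1} \right)} \right)} + 131876} = \sqrt{\left(-8 + 2 \left(-10 + 15\right)^{2}\right) + 131876} = \sqrt{\left(-8 + 2 \cdot 5^{2}\right) + 131876} = \sqrt{\left(-8 + 2 \cdot 25\right) + 131876} = \sqrt{\left(-8 + 50\right) + 131876} = \sqrt{42 + 131876} = \sqrt{131918}$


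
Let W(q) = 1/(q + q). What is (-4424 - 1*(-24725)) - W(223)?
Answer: 9054245/446 ≈ 20301.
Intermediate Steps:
W(q) = 1/(2*q)
(-4424 - 1*(-24725)) - W(223) = (-4424 - 1*(-24725)) - 1/(2*223) = (-4424 + 24725) - 1/(2*223) = 20301 - 1*1/446 = 20301 - 1/446 = 9054245/446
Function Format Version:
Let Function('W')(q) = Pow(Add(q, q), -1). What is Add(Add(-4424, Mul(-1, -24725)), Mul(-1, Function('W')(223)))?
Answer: Rational(9054245, 446) ≈ 20301.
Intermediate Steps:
Function('W')(q) = Mul(Rational(1, 2), Pow(q, -1)) (Function('W')(q) = Pow(Mul(2, q), -1) = Mul(Rational(1, 2), Pow(q, -1)))
Add(Add(-4424, Mul(-1, -24725)), Mul(-1, Function('W')(223))) = Add(Add(-4424, Mul(-1, -24725)), Mul(-1, Mul(Rational(1, 2), Pow(223, -1)))) = Add(Add(-4424, 24725), Mul(-1, Mul(Rational(1, 2), Rational(1, 223)))) = Add(20301, Mul(-1, Rational(1, 446))) = Add(20301, Rational(-1, 446)) = Rational(9054245, 446)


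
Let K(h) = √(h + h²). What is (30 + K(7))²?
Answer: 956 + 120*√14 ≈ 1405.0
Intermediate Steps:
(30 + K(7))² = (30 + √(7*(1 + 7)))² = (30 + √(7*8))² = (30 + √56)² = (30 + 2*√14)²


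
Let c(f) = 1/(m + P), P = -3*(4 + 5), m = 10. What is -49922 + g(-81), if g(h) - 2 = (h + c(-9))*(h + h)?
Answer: -625404/17 ≈ -36789.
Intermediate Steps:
P = -27 (P = -3*9 = -27)
c(f) = -1/17 (c(f) = 1/(10 - 27) = 1/(-17) = -1/17)
g(h) = 2 + 2*h*(-1/17 + h) (g(h) = 2 + (h - 1/17)*(h + h) = 2 + (-1/17 + h)*(2*h) = 2 + 2*h*(-1/17 + h))
-49922 + g(-81) = -49922 + (2 + 2*(-81)² - 2/17*(-81)) = -49922 + (2 + 2*6561 + 162/17) = -49922 + (2 + 13122 + 162/17) = -49922 + 223270/17 = -625404/17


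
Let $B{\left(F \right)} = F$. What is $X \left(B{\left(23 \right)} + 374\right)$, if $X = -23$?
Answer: $-9131$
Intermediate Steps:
$X \left(B{\left(23 \right)} + 374\right) = - 23 \left(23 + 374\right) = \left(-23\right) 397 = -9131$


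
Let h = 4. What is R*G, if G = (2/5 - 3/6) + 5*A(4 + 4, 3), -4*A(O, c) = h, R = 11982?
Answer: -305541/5 ≈ -61108.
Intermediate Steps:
A(O, c) = -1 (A(O, c) = -1/4*4 = -1)
G = -51/10 (G = (2/5 - 3/6) + 5*(-1) = (2*(1/5) - 3*1/6) - 5 = (2/5 - 1/2) - 5 = -1/10 - 5 = -51/10 ≈ -5.1000)
R*G = 11982*(-51/10) = -305541/5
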